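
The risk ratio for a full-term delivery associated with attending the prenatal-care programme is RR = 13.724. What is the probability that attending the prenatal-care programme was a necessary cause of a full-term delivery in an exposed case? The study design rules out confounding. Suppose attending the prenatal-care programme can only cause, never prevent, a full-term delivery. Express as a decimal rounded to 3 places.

PN ≈ 0.927

Under exogeneity and monotonicity, PN = (RR − 1) / RR = 1 − 1/RR.
PN = (13.724 − 1) / 13.724 = 12.72 / 13.724 ≈ 0.9271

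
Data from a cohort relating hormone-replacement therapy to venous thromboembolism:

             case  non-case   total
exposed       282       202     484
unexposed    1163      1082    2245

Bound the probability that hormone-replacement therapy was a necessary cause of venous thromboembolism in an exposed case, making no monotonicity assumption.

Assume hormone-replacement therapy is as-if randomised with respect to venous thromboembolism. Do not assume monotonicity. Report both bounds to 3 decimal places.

p₁ = P(outcome | exposed) = 282/484 = 0.58264
p₀ = P(outcome | unexposed) = 1163/2245 = 0.51804
Under exogeneity alone the bounds on PN are max{0,(p₁−p₀)/p₁} ≤ PN ≤ min{1,(1−p₀)/p₁}.
  lower = (p₁ − p₀)/p₁ = 0.064605 / 0.58264 ≈ 0.1109
  upper = min{1, (1 − p₀)/p₁} = 0.48196 / 0.58264 ≈ 0.8272

0.111 ≤ PN ≤ 0.827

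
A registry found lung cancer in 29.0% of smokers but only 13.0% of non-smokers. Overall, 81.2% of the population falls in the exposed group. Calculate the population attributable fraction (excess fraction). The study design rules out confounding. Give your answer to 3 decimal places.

p₁ = 0.29, p₀ = 0.13.
Overall risk P(Y=1) = π·p₁ + (1−π)·p₀ = 0.812×0.29 + 0.188×0.13 = 0.25992.
Under exogeneity, PAF = [P(Y=1) − p₀] / P(Y=1).
PAF = (0.25992 − 0.13) / 0.25992 ≈ 0.4998

PAF ≈ 0.500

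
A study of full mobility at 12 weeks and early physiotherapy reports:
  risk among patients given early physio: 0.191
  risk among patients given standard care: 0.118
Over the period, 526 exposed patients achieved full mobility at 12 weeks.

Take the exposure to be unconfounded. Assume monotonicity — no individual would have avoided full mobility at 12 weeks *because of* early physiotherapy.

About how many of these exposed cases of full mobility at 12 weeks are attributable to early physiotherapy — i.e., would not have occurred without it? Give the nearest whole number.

Let p₁ = 0.191, p₀ = 0.118.
PN = (p₁ − p₀)/p₁ = (0.191 − 0.118) / 0.191 ≈ 0.38220.
Attributable cases ≈ PN × (exposed cases) = 0.38220 × 526 ≈ 201.04.

about 201 cases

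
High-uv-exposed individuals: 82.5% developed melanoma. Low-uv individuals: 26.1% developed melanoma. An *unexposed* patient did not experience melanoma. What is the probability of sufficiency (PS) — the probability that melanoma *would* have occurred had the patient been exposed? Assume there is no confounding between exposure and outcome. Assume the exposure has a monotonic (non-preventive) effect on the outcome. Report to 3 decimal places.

p₁ = 0.825, p₀ = 0.261.
Under exogeneity and monotonicity, PS = (p₁ − p₀) / (1 − p₀).
PS = (0.825 − 0.261) / (1 − 0.261) = 0.564 / 0.739 ≈ 0.7632

PS ≈ 0.763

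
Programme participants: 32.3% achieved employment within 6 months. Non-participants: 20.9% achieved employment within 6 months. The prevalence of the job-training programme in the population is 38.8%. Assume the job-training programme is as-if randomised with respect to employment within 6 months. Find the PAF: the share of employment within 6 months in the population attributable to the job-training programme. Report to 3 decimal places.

p₁ = 0.323, p₀ = 0.209.
Overall risk P(Y=1) = π·p₁ + (1−π)·p₀ = 0.388×0.323 + 0.612×0.209 = 0.25323.
Under exogeneity, PAF = [P(Y=1) − p₀] / P(Y=1).
PAF = (0.25323 − 0.209) / 0.25323 ≈ 0.1747

PAF ≈ 0.175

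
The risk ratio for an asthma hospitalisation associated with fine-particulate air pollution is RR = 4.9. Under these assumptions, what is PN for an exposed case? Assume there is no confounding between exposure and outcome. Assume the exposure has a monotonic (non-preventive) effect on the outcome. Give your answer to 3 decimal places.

PN ≈ 0.796

Under exogeneity and monotonicity, PN = (RR − 1) / RR = 1 − 1/RR.
PN = (4.9 − 1) / 4.9 = 3.9 / 4.9 ≈ 0.7959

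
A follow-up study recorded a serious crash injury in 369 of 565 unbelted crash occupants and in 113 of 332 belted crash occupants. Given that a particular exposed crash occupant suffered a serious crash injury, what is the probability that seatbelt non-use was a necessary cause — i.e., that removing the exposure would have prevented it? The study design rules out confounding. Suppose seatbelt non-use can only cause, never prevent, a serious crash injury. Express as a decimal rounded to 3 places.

PN ≈ 0.479

p₁ = P(outcome | exposed) = 369/565 = 0.6531
p₀ = P(outcome | unexposed) = 113/332 = 0.34036
Under exogeneity and monotonicity, PN = (p₁ − p₀) / p₁.
PN = (0.6531 − 0.34036) / 0.6531 = 0.31274 / 0.6531 ≈ 0.4789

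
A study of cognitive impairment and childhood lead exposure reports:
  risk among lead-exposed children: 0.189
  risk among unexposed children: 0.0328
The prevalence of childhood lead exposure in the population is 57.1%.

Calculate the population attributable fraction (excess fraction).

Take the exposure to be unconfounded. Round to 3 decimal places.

PAF ≈ 0.731

Let p₁ = 0.189, p₀ = 0.0328.
Overall risk P(Y=1) = π·p₁ + (1−π)·p₀ = 0.571×0.189 + 0.429×0.0328 = 0.12199.
Under exogeneity, PAF = [P(Y=1) − p₀] / P(Y=1).
PAF = (0.12199 − 0.0328) / 0.12199 ≈ 0.7311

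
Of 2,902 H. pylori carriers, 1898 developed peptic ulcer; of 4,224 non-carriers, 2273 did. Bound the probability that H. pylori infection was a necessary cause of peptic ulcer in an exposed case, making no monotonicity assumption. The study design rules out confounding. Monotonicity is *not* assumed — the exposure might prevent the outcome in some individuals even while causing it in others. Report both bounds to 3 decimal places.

0.177 ≤ PN ≤ 0.706

p₁ = P(outcome | exposed) = 1898/2902 = 0.65403
p₀ = P(outcome | unexposed) = 2273/4224 = 0.53812
Under exogeneity alone the bounds on PN are max{0,(p₁−p₀)/p₁} ≤ PN ≤ min{1,(1−p₀)/p₁}.
  lower = (p₁ − p₀)/p₁ = 0.11592 / 0.65403 ≈ 0.1772
  upper = min{1, (1 − p₀)/p₁} = 0.46188 / 0.65403 ≈ 0.7062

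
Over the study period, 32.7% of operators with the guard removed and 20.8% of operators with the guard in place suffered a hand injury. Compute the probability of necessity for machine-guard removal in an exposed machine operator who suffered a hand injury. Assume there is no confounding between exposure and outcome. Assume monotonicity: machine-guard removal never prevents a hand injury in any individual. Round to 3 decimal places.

p₁ = 0.327, p₀ = 0.208.
Under exogeneity and monotonicity, PN = (p₁ − p₀) / p₁.
PN = (0.327 − 0.208) / 0.327 = 0.119 / 0.327 ≈ 0.3639

PN ≈ 0.364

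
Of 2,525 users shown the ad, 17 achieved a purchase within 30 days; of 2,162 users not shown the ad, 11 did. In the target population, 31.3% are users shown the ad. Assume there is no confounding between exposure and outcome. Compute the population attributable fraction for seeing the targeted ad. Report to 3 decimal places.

p₁ = P(outcome | exposed) = 17/2525 = 0.0067327
p₀ = P(outcome | unexposed) = 11/2162 = 0.0050879
Overall risk P(Y=1) = π·p₁ + (1−π)·p₀ = 0.313×0.0067327 + 0.687×0.0050879 = 0.0056027.
Under exogeneity, PAF = [P(Y=1) − p₀] / P(Y=1).
PAF = (0.0056027 − 0.0050879) / 0.0056027 ≈ 0.0919

PAF ≈ 0.092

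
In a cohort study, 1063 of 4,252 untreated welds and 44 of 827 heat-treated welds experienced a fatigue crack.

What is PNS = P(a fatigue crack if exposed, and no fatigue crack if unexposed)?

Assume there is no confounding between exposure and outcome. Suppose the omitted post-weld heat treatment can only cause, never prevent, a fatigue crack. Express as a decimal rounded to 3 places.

p₁ = P(outcome | exposed) = 1063/4252 = 0.25
p₀ = P(outcome | unexposed) = 44/827 = 0.053204
Under exogeneity and monotonicity, PNS = p₁ − p₀.
PNS = 0.25 − 0.053204 = 0.1968

PNS ≈ 0.197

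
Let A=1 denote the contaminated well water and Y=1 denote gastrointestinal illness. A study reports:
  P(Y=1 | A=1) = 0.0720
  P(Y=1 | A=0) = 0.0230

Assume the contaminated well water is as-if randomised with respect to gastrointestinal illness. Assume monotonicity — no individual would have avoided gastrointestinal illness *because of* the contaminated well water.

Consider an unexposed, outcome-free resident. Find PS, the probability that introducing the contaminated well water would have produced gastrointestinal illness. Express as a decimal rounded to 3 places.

PS ≈ 0.050

Let p₁ = 0.072, p₀ = 0.023.
Under exogeneity and monotonicity, PS = (p₁ − p₀) / (1 − p₀).
PS = (0.072 − 0.023) / (1 − 0.023) = 0.049 / 0.977 ≈ 0.0502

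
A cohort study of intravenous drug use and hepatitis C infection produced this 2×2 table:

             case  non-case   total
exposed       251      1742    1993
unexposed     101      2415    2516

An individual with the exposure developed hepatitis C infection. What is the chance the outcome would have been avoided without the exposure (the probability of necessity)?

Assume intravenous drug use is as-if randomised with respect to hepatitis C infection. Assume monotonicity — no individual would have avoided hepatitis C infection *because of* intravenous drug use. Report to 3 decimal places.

PN ≈ 0.681

p₁ = P(outcome | exposed) = 251/1993 = 0.12594
p₀ = P(outcome | unexposed) = 101/2516 = 0.040143
Under exogeneity and monotonicity, PN = (p₁ − p₀) / p₁.
PN = (0.12594 − 0.040143) / 0.12594 = 0.085798 / 0.12594 ≈ 0.6813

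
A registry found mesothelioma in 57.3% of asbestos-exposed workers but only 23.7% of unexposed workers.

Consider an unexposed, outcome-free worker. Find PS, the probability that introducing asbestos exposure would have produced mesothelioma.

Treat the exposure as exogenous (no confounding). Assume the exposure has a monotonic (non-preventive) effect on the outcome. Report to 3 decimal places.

PS ≈ 0.440

p₁ = 0.573, p₀ = 0.237.
Under exogeneity and monotonicity, PS = (p₁ − p₀) / (1 − p₀).
PS = (0.573 − 0.237) / (1 − 0.237) = 0.336 / 0.763 ≈ 0.4404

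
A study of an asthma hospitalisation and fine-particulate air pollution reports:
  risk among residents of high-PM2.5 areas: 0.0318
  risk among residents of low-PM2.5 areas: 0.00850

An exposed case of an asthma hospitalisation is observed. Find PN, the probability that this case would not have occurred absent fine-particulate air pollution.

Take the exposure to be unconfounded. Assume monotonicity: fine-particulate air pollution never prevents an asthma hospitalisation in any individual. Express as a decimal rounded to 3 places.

PN ≈ 0.733

Let p₁ = 0.0318, p₀ = 0.0085.
Under exogeneity and monotonicity, PN = (p₁ − p₀) / p₁.
PN = (0.0318 − 0.0085) / 0.0318 = 0.0233 / 0.0318 ≈ 0.7327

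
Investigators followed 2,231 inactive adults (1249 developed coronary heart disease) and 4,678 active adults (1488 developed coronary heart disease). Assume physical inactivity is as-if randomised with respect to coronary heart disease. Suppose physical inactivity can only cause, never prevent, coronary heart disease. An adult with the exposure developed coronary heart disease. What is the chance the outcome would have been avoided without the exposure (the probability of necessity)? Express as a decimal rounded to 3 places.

PN ≈ 0.432

p₁ = P(outcome | exposed) = 1249/2231 = 0.55984
p₀ = P(outcome | unexposed) = 1488/4678 = 0.31808
Under exogeneity and monotonicity, PN = (p₁ − p₀) / p₁.
PN = (0.55984 − 0.31808) / 0.55984 = 0.24175 / 0.55984 ≈ 0.4318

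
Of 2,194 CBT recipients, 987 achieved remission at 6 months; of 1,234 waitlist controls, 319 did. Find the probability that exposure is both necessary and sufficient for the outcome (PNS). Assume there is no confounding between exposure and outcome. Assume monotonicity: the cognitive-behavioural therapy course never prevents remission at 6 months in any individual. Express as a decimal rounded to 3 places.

p₁ = P(outcome | exposed) = 987/2194 = 0.44986
p₀ = P(outcome | unexposed) = 319/1234 = 0.25851
Under exogeneity and monotonicity, PNS = p₁ − p₀.
PNS = 0.44986 − 0.25851 = 0.19135

PNS ≈ 0.191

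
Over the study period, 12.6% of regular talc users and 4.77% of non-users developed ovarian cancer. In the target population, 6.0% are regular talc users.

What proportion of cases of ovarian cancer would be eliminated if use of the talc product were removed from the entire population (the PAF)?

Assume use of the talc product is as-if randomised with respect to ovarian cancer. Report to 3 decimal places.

PAF ≈ 0.090

p₁ = 0.126, p₀ = 0.0477.
Overall risk P(Y=1) = π·p₁ + (1−π)·p₀ = 0.06×0.126 + 0.94×0.0477 = 0.052398.
Under exogeneity, PAF = [P(Y=1) − p₀] / P(Y=1).
PAF = (0.052398 − 0.0477) / 0.052398 ≈ 0.0897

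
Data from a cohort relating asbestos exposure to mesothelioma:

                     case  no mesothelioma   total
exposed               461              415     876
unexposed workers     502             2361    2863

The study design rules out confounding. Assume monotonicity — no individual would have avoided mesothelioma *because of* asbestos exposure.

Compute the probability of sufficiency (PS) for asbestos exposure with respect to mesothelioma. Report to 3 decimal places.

p₁ = P(outcome | exposed) = 461/876 = 0.52626
p₀ = P(outcome | unexposed) = 502/2863 = 0.17534
Under exogeneity and monotonicity, PS = (p₁ − p₀) / (1 − p₀).
PS = (0.52626 − 0.17534) / (1 − 0.17534) = 0.35092 / 0.82466 ≈ 0.4255

PS ≈ 0.426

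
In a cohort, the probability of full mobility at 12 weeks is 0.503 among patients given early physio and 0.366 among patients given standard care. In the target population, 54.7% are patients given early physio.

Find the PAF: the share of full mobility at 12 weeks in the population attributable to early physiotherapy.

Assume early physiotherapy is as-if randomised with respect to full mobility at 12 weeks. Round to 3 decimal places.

PAF ≈ 0.170

Let p₁ = 0.503, p₀ = 0.366.
Overall risk P(Y=1) = π·p₁ + (1−π)·p₀ = 0.547×0.503 + 0.453×0.366 = 0.44094.
Under exogeneity, PAF = [P(Y=1) − p₀] / P(Y=1).
PAF = (0.44094 − 0.366) / 0.44094 ≈ 0.1700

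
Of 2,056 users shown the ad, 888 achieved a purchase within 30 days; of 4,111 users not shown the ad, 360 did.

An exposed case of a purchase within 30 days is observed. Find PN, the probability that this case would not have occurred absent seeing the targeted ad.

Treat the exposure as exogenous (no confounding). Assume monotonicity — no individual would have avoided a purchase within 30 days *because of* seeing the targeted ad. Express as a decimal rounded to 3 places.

PN ≈ 0.797

p₁ = P(outcome | exposed) = 888/2056 = 0.43191
p₀ = P(outcome | unexposed) = 360/4111 = 0.08757
Under exogeneity and monotonicity, PN = (p₁ − p₀) / p₁.
PN = (0.43191 − 0.08757) / 0.43191 = 0.34434 / 0.43191 ≈ 0.7972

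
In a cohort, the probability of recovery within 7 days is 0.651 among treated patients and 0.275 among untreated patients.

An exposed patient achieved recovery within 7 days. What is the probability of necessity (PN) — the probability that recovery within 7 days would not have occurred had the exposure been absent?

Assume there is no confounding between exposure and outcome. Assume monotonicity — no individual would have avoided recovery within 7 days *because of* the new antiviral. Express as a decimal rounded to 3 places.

PN ≈ 0.578

Let p₁ = 0.651, p₀ = 0.275.
Under exogeneity and monotonicity, PN = (p₁ − p₀) / p₁.
PN = (0.651 − 0.275) / 0.651 = 0.376 / 0.651 ≈ 0.5776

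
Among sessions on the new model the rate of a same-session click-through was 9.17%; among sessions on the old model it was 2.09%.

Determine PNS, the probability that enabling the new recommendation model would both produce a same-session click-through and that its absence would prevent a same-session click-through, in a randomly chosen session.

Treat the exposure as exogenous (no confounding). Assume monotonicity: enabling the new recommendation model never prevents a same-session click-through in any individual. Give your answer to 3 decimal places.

p₁ = 0.0917, p₀ = 0.0209.
Under exogeneity and monotonicity, PNS = p₁ − p₀.
PNS = 0.0917 − 0.0209 = 0.0708

PNS ≈ 0.071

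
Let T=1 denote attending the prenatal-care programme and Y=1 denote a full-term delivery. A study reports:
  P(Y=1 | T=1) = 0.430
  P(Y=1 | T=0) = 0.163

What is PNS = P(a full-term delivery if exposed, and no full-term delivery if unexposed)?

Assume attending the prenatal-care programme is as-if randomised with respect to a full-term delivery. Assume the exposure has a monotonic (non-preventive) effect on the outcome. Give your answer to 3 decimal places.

Let p₁ = 0.43, p₀ = 0.163.
Under exogeneity and monotonicity, PNS = p₁ − p₀.
PNS = 0.43 − 0.163 = 0.267

PNS ≈ 0.267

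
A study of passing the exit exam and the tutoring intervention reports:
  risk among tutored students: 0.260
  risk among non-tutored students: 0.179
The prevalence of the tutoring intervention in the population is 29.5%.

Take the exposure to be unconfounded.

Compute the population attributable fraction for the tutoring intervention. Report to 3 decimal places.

Let p₁ = 0.26, p₀ = 0.179.
Overall risk P(Y=1) = π·p₁ + (1−π)·p₀ = 0.295×0.26 + 0.705×0.179 = 0.20289.
Under exogeneity, PAF = [P(Y=1) − p₀] / P(Y=1).
PAF = (0.20289 − 0.179) / 0.20289 ≈ 0.1178

PAF ≈ 0.118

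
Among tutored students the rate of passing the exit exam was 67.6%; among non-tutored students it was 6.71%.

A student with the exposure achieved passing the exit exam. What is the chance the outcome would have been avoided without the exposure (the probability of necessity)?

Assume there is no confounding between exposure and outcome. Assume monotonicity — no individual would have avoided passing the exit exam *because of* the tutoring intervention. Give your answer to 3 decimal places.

PN ≈ 0.901

p₁ = 0.676, p₀ = 0.0671.
Under exogeneity and monotonicity, PN = (p₁ − p₀) / p₁.
PN = (0.676 − 0.0671) / 0.676 = 0.6089 / 0.676 ≈ 0.9007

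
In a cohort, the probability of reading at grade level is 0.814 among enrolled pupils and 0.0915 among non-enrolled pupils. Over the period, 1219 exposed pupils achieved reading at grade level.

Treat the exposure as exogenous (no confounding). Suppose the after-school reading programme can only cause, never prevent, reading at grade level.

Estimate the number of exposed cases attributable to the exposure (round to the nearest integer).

Let p₁ = 0.814, p₀ = 0.0915.
PN = (p₁ − p₀)/p₁ = (0.814 − 0.0915) / 0.814 ≈ 0.88759.
Attributable cases ≈ PN × (exposed cases) = 0.88759 × 1219 ≈ 1081.97.

about 1082 cases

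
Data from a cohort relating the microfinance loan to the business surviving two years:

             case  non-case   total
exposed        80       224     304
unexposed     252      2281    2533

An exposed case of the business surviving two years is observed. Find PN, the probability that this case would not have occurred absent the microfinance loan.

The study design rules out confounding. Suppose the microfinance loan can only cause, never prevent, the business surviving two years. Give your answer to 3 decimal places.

PN ≈ 0.622

p₁ = P(outcome | exposed) = 80/304 = 0.26316
p₀ = P(outcome | unexposed) = 252/2533 = 0.099487
Under exogeneity and monotonicity, PN = (p₁ − p₀) / p₁.
PN = (0.26316 − 0.099487) / 0.26316 = 0.16367 / 0.26316 ≈ 0.6220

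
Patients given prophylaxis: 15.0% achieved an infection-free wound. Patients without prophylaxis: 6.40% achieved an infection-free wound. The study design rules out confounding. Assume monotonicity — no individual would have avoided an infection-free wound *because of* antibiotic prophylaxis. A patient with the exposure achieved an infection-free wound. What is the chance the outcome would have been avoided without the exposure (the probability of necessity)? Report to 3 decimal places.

PN ≈ 0.573

p₁ = 0.15, p₀ = 0.064.
Under exogeneity and monotonicity, PN = (p₁ − p₀) / p₁.
PN = (0.15 − 0.064) / 0.15 = 0.086 / 0.15 ≈ 0.5733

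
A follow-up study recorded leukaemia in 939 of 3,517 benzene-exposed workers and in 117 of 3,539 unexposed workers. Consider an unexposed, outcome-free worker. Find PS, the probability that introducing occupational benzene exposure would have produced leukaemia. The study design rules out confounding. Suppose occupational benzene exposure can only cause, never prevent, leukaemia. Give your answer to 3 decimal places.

PS ≈ 0.242

p₁ = P(outcome | exposed) = 939/3517 = 0.26699
p₀ = P(outcome | unexposed) = 117/3539 = 0.03306
Under exogeneity and monotonicity, PS = (p₁ − p₀) / (1 − p₀).
PS = (0.26699 − 0.03306) / (1 − 0.03306) = 0.23393 / 0.96694 ≈ 0.2419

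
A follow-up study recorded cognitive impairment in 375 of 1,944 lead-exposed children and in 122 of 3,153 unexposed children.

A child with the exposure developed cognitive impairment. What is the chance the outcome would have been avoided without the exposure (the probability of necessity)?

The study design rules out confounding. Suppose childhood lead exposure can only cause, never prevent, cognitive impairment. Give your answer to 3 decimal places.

PN ≈ 0.799

p₁ = P(outcome | exposed) = 375/1944 = 0.1929
p₀ = P(outcome | unexposed) = 122/3153 = 0.038693
Under exogeneity and monotonicity, PN = (p₁ − p₀) / p₁.
PN = (0.1929 − 0.038693) / 0.1929 = 0.15421 / 0.1929 ≈ 0.7994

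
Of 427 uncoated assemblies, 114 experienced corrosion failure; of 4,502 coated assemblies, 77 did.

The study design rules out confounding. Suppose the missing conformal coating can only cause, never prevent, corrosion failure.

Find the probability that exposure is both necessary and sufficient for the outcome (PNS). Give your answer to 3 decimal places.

p₁ = P(outcome | exposed) = 114/427 = 0.26698
p₀ = P(outcome | unexposed) = 77/4502 = 0.017104
Under exogeneity and monotonicity, PNS = p₁ − p₀.
PNS = 0.26698 − 0.017104 = 0.24988

PNS ≈ 0.250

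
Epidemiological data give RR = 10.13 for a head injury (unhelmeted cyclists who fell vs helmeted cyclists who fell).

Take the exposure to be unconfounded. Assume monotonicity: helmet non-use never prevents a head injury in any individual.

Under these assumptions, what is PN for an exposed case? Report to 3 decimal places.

Under exogeneity and monotonicity, PN = (RR − 1) / RR = 1 − 1/RR.
PN = (10.13 − 1) / 10.13 = 9.13 / 10.13 ≈ 0.9013

PN ≈ 0.901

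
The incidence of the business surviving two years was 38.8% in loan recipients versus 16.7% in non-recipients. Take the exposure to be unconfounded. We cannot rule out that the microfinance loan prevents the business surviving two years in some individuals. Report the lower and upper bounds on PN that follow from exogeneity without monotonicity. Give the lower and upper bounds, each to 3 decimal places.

p₁ = 0.388, p₀ = 0.167.
Under exogeneity alone the bounds on PN are max{0,(p₁−p₀)/p₁} ≤ PN ≤ min{1,(1−p₀)/p₁}.
  lower = (p₁ − p₀)/p₁ = 0.221 / 0.388 ≈ 0.5696
  upper = min{1, (1 − p₀)/p₁} = 0.833 / 0.388 ≈ 2.1469 → capped at 1

0.570 ≤ PN ≤ 1.000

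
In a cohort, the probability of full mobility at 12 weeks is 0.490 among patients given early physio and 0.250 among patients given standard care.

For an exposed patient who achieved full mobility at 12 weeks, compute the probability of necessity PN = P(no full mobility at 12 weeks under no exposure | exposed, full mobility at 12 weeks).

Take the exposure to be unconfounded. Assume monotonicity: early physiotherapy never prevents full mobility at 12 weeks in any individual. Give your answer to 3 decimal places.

PN ≈ 0.490

Let p₁ = 0.49, p₀ = 0.25.
Under exogeneity and monotonicity, PN = (p₁ − p₀) / p₁.
PN = (0.49 − 0.25) / 0.49 = 0.24 / 0.49 ≈ 0.4898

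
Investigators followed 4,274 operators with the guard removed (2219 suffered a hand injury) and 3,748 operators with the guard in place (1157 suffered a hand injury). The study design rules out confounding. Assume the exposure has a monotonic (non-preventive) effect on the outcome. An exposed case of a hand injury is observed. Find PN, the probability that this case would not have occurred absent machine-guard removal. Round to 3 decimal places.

p₁ = P(outcome | exposed) = 2219/4274 = 0.51919
p₀ = P(outcome | unexposed) = 1157/3748 = 0.3087
Under exogeneity and monotonicity, PN = (p₁ − p₀) / p₁.
PN = (0.51919 − 0.3087) / 0.51919 = 0.21049 / 0.51919 ≈ 0.4054

PN ≈ 0.405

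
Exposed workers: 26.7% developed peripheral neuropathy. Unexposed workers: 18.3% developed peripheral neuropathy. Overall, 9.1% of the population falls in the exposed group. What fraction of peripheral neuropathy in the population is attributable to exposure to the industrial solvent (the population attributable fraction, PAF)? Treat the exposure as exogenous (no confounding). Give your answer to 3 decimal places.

PAF ≈ 0.040

p₁ = 0.267, p₀ = 0.183.
Overall risk P(Y=1) = π·p₁ + (1−π)·p₀ = 0.091×0.267 + 0.909×0.183 = 0.19064.
Under exogeneity, PAF = [P(Y=1) − p₀] / P(Y=1).
PAF = (0.19064 − 0.183) / 0.19064 ≈ 0.0401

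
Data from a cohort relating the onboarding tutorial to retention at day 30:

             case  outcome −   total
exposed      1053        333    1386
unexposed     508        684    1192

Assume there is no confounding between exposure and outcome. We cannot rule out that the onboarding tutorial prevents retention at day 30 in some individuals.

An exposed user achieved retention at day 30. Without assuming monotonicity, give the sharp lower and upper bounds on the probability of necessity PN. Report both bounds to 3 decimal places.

0.439 ≤ PN ≤ 0.755

p₁ = P(outcome | exposed) = 1053/1386 = 0.75974
p₀ = P(outcome | unexposed) = 508/1192 = 0.42617
Under exogeneity alone the bounds on PN are max{0,(p₁−p₀)/p₁} ≤ PN ≤ min{1,(1−p₀)/p₁}.
  lower = (p₁ − p₀)/p₁ = 0.33357 / 0.75974 ≈ 0.4391
  upper = min{1, (1 − p₀)/p₁} = 0.57383 / 0.75974 ≈ 0.7553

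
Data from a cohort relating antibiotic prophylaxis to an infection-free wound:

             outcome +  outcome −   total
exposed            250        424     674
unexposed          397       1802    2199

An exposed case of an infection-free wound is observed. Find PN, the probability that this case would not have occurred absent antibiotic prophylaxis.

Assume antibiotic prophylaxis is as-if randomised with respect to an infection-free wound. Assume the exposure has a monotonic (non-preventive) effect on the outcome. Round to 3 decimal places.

PN ≈ 0.513

p₁ = P(outcome | exposed) = 250/674 = 0.37092
p₀ = P(outcome | unexposed) = 397/2199 = 0.18054
Under exogeneity and monotonicity, PN = (p₁ − p₀)/p₁.
PN = (0.37092 − 0.18054) / 0.37092 ≈ 0.5133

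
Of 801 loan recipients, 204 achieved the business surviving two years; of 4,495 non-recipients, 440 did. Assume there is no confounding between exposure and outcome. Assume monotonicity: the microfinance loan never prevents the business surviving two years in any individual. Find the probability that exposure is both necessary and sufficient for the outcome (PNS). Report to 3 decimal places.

PNS ≈ 0.157

p₁ = P(outcome | exposed) = 204/801 = 0.25468
p₀ = P(outcome | unexposed) = 440/4495 = 0.097887
Under exogeneity and monotonicity, PNS = p₁ − p₀.
PNS = 0.25468 − 0.097887 = 0.1568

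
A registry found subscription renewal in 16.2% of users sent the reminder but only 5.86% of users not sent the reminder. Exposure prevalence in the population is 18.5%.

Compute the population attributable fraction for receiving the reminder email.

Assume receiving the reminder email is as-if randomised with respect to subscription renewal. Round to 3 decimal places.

PAF ≈ 0.246

p₁ = 0.162, p₀ = 0.0586.
Overall risk P(Y=1) = π·p₁ + (1−π)·p₀ = 0.185×0.162 + 0.815×0.0586 = 0.077729.
Under exogeneity, PAF = [P(Y=1) − p₀] / P(Y=1).
PAF = (0.077729 − 0.0586) / 0.077729 ≈ 0.2461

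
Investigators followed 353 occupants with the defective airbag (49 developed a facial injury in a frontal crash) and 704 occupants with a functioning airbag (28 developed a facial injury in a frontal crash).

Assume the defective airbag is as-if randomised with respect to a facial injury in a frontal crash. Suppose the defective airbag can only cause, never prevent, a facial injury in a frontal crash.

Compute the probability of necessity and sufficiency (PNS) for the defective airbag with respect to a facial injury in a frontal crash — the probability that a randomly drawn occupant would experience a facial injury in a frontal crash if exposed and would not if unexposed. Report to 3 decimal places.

PNS ≈ 0.099

p₁ = P(outcome | exposed) = 49/353 = 0.13881
p₀ = P(outcome | unexposed) = 28/704 = 0.039773
Under exogeneity and monotonicity, PNS = p₁ − p₀.
PNS = 0.13881 − 0.039773 = 0.099037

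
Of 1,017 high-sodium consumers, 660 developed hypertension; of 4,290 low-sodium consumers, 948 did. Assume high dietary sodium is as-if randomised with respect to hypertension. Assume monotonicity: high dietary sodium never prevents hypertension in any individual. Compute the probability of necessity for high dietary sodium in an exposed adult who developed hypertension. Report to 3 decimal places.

PN ≈ 0.659

p₁ = P(outcome | exposed) = 660/1017 = 0.64897
p₀ = P(outcome | unexposed) = 948/4290 = 0.22098
Under exogeneity and monotonicity, PN = (p₁ − p₀) / p₁.
PN = (0.64897 − 0.22098) / 0.64897 = 0.42799 / 0.64897 ≈ 0.6595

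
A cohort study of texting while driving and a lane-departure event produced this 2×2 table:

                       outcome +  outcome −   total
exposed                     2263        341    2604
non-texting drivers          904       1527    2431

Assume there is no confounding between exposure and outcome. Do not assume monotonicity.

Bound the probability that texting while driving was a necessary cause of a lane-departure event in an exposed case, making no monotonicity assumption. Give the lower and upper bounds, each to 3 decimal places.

p₁ = P(outcome | exposed) = 2263/2604 = 0.86905
p₀ = P(outcome | unexposed) = 904/2431 = 0.37186
Under exogeneity alone the bounds on PN are max{0,(p₁−p₀)/p₁} ≤ PN ≤ min{1,(1−p₀)/p₁}.
  lower = (p₁ − p₀)/p₁ = 0.49718 / 0.86905 ≈ 0.5721
  upper = min{1, (1 − p₀)/p₁} = 0.62814 / 0.86905 ≈ 0.7228

0.572 ≤ PN ≤ 0.723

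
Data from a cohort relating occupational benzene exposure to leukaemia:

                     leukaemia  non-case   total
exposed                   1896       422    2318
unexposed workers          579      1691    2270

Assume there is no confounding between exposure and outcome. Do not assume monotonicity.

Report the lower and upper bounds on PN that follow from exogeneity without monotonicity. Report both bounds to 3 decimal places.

0.688 ≤ PN ≤ 0.911

p₁ = P(outcome | exposed) = 1896/2318 = 0.81795
p₀ = P(outcome | unexposed) = 579/2270 = 0.25507
Under exogeneity alone the bounds on PN are max{0,(p₁−p₀)/p₁} ≤ PN ≤ min{1,(1−p₀)/p₁}.
  lower = (p₁ − p₀)/p₁ = 0.56288 / 0.81795 ≈ 0.6882
  upper = min{1, (1 − p₀)/p₁} = 0.74493 / 0.81795 ≈ 0.9107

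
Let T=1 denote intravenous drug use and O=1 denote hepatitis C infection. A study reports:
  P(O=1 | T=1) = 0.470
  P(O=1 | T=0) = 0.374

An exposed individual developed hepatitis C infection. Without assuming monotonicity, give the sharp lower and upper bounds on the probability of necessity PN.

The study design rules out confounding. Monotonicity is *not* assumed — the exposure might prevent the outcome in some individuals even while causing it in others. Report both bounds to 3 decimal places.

Let p₁ = 0.47, p₀ = 0.374.
Under exogeneity alone the bounds on PN are max{0,(p₁−p₀)/p₁} ≤ PN ≤ min{1,(1−p₀)/p₁}.
  lower = (p₁ − p₀)/p₁ = 0.096 / 0.47 ≈ 0.2043
  upper = min{1, (1 − p₀)/p₁} = 0.626 / 0.47 ≈ 1.3319 → capped at 1

0.204 ≤ PN ≤ 1.000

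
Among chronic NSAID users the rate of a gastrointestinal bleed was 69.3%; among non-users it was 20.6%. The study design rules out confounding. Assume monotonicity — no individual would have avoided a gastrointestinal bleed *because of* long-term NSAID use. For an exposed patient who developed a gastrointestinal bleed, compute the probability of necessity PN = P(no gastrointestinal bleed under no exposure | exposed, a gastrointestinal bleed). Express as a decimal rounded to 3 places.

p₁ = 0.693, p₀ = 0.206.
Under exogeneity and monotonicity, PN = (p₁ − p₀) / p₁.
PN = (0.693 − 0.206) / 0.693 = 0.487 / 0.693 ≈ 0.7027

PN ≈ 0.703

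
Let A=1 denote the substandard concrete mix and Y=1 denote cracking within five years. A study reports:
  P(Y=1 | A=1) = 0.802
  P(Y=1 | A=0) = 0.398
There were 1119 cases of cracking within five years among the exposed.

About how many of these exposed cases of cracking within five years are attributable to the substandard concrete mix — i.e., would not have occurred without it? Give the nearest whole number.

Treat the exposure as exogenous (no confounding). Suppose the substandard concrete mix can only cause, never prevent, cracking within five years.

Let p₁ = 0.802, p₀ = 0.398.
PN = (p₁ − p₀)/p₁ = (0.802 − 0.398) / 0.802 ≈ 0.50374.
Attributable cases ≈ PN × (exposed cases) = 0.50374 × 1119 ≈ 563.69.

about 564 cases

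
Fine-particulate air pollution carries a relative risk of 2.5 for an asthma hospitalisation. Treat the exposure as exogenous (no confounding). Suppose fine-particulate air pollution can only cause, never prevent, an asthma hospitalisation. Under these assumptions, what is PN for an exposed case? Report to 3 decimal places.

Under exogeneity and monotonicity, PN = (RR − 1) / RR = 1 − 1/RR.
PN = (2.5 − 1) / 2.5 = 1.5 / 2.5 ≈ 0.6000

PN ≈ 0.600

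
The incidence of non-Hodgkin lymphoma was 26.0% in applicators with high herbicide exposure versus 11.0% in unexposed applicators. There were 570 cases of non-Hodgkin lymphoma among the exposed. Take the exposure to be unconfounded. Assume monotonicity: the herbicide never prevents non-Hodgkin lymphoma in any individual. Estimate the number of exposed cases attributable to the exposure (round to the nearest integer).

p₁ = 0.26, p₀ = 0.11.
PN = (p₁ − p₀)/p₁ = (0.26 − 0.11) / 0.26 ≈ 0.57692.
Attributable cases ≈ PN × (exposed cases) = 0.57692 × 570 ≈ 328.85.

about 329 cases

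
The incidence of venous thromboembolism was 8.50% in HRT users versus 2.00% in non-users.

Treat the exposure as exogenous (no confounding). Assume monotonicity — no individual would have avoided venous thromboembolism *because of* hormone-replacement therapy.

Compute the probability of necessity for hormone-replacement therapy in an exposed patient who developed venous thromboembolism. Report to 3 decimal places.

PN ≈ 0.765

p₁ = 0.085, p₀ = 0.02.
Under exogeneity and monotonicity, PN = (p₁ − p₀) / p₁.
PN = (0.085 − 0.02) / 0.085 = 0.065 / 0.085 ≈ 0.7647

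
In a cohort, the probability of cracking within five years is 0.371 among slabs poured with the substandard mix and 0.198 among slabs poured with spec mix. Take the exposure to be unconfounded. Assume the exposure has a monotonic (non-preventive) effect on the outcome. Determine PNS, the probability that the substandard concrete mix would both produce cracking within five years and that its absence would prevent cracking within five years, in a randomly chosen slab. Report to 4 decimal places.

PNS ≈ 0.1730

Let p₁ = 0.371, p₀ = 0.198.
Under exogeneity and monotonicity, PNS = p₁ − p₀.
PNS = 0.371 − 0.198 = 0.173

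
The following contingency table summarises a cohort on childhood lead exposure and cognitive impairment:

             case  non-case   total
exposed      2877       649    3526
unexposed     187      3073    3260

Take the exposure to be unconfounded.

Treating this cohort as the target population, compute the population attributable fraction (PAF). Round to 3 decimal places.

p₁ = P(outcome | exposed) = 2877/3526 = 0.81594
p₀ = P(outcome | unexposed) = 187/3260 = 0.057362
Exposure prevalence π = 3526/6786 = 0.5196; overall risk P(Y=1) = 0.45152.
Under exogeneity, PAF = [P(Y=1) − p₀]/P(Y=1).
PAF = (0.45152 − 0.057362) / 0.45152 ≈ 0.8730

PAF ≈ 0.873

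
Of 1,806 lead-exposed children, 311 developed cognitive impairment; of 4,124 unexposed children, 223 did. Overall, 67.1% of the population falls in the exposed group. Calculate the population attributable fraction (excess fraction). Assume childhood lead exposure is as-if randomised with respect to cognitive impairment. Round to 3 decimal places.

p₁ = P(outcome | exposed) = 311/1806 = 0.1722
p₀ = P(outcome | unexposed) = 223/4124 = 0.054074
Overall risk P(Y=1) = π·p₁ + (1−π)·p₀ = 0.671×0.1722 + 0.329×0.054074 = 0.13334.
Under exogeneity, PAF = [P(Y=1) − p₀] / P(Y=1).
PAF = (0.13334 − 0.054074) / 0.13334 ≈ 0.5945

PAF ≈ 0.594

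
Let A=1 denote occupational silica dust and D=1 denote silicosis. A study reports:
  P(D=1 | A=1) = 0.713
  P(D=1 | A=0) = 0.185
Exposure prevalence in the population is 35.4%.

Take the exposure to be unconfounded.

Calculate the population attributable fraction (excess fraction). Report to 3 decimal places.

Let p₁ = 0.713, p₀ = 0.185.
Overall risk P(Y=1) = π·p₁ + (1−π)·p₀ = 0.354×0.713 + 0.646×0.185 = 0.37191.
Under exogeneity, PAF = [P(Y=1) − p₀] / P(Y=1).
PAF = (0.37191 − 0.185) / 0.37191 ≈ 0.5026

PAF ≈ 0.503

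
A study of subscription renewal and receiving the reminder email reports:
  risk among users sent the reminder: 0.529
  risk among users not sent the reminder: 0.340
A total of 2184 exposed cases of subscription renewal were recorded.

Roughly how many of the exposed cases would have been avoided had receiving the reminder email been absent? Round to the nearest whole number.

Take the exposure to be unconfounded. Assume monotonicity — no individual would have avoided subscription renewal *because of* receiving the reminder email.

about 780 cases

Let p₁ = 0.529, p₀ = 0.34.
PN = (p₁ − p₀)/p₁ = (0.529 − 0.34) / 0.529 ≈ 0.35728.
Attributable cases ≈ PN × (exposed cases) = 0.35728 × 2184 ≈ 780.29.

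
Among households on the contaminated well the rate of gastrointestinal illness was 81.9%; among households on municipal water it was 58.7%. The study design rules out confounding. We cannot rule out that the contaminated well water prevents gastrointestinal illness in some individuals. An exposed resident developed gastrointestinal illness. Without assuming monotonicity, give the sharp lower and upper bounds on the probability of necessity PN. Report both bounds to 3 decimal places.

p₁ = 0.819, p₀ = 0.587.
Under exogeneity alone the bounds on PN are max{0,(p₁−p₀)/p₁} ≤ PN ≤ min{1,(1−p₀)/p₁}.
  lower = (p₁ − p₀)/p₁ = 0.232 / 0.819 ≈ 0.2833
  upper = min{1, (1 − p₀)/p₁} = 0.413 / 0.819 ≈ 0.5043

0.283 ≤ PN ≤ 0.504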